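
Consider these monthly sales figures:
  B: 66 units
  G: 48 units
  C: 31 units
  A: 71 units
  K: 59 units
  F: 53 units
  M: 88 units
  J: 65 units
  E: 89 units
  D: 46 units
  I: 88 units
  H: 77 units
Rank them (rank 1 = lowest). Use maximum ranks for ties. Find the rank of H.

Sorted (ascending): 31, 46, 48, 53, 59, 65, 66, 71, 77, 88, 88, 89
The 2 values of 88 occupy positions 10–11 → each gets rank 11.
H has value 77 units → rank 9.

9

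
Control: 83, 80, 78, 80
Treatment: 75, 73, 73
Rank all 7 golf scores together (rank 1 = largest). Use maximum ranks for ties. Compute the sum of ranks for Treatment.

Sorted (descending): 83, 80, 80, 78, 75, 73, 73
The 2 values of 80 occupy positions 2–3 → each gets rank 3.
The 2 values of 73 occupy positions 6–7 → each gets rank 7.
Treatment values → pooled ranks: 75→5, 73→7, 73→7
Rank sum = 5 + 7 + 7 = 19

19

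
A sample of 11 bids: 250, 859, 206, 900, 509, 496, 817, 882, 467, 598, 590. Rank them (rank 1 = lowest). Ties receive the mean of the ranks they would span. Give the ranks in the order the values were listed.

Sorted (ascending): 206, 250, 467, 496, 509, 590, 598, 817, 859, 882, 900
No ties — each value takes its position as its rank.

2, 9, 1, 11, 5, 4, 8, 10, 3, 7, 6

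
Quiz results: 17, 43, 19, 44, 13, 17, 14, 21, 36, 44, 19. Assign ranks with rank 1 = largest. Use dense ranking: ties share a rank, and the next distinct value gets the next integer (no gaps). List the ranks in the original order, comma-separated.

Sorted (descending): 44, 44, 43, 36, 21, 19, 19, 17, 17, 14, 13
The 2 values of 44 share dense rank 1.
The 2 values of 19 share dense rank 5.
The 2 values of 17 share dense rank 6.
Remaining distinct values take the next consecutive integers.

6, 2, 5, 1, 8, 6, 7, 4, 3, 1, 5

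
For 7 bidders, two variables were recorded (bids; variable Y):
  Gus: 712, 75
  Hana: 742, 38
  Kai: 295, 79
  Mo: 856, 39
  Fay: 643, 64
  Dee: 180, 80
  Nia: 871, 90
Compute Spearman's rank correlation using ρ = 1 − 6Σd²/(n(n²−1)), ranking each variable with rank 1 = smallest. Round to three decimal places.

-0.179

Ranks of variable 1: 4, 5, 2, 6, 3, 1, 7
Ranks of variable 2: 4, 1, 5, 2, 3, 6, 7
d = r₁ − r₂: 0, 4, -3, 4, 0, -5, 0
d²: 0, 16, 9, 16, 0, 25, 0; Σd² = 66
ρ = 1 − 6·66/(7·48) = 1 − 396/336 = -0.179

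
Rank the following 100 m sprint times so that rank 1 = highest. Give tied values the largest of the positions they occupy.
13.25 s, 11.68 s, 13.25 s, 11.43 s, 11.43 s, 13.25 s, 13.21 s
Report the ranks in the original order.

3, 5, 3, 7, 7, 3, 4

Sorted (descending): 13.25, 13.25, 13.25, 13.21, 11.68, 11.43, 11.43
The 3 values of 13.25 occupy positions 1–3 → each gets rank 3.
The 2 values of 11.43 occupy positions 6–7 → each gets rank 7.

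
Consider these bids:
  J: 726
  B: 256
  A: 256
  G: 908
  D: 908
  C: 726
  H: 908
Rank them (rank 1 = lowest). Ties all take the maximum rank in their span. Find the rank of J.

Sorted (ascending): 256, 256, 726, 726, 908, 908, 908
The 2 values of 256 occupy positions 1–2 → each gets rank 2.
The 2 values of 726 occupy positions 3–4 → each gets rank 4.
The 3 values of 908 occupy positions 5–7 → each gets rank 7.
J has value 726 → rank 4.

4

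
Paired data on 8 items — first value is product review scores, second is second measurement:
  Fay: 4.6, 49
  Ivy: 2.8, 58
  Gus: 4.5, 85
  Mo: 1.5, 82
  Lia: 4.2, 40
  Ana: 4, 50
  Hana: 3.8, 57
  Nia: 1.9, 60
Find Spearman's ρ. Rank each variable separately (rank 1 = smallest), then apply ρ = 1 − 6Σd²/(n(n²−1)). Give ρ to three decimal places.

-0.452

Ranks of variable 1: 8, 3, 7, 1, 6, 5, 4, 2
Ranks of variable 2: 2, 5, 8, 7, 1, 3, 4, 6
d = r₁ − r₂: 6, -2, -1, -6, 5, 2, 0, -4
d²: 36, 4, 1, 36, 25, 4, 0, 16; Σd² = 122
ρ = 1 − 6·122/(8·63) = 1 − 732/504 = -0.452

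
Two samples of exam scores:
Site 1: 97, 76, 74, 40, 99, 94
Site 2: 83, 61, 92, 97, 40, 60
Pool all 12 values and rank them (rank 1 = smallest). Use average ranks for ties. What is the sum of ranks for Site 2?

34

Sorted (ascending): 40, 40, 60, 61, 74, 76, 83, 92, 94, 97, 97, 99
The 2 values of 40 occupy positions 1–2 → average rank (1+2)/2 = 1.5.
The 2 values of 97 occupy positions 10–11 → average rank (10+11)/2 = 10.5.
Site 2 values → pooled ranks: 83→7, 61→4, 92→8, 97→10.5, 40→1.5, 60→3
Rank sum = 7 + 4 + 8 + 10.5 + 1.5 + 3 = 34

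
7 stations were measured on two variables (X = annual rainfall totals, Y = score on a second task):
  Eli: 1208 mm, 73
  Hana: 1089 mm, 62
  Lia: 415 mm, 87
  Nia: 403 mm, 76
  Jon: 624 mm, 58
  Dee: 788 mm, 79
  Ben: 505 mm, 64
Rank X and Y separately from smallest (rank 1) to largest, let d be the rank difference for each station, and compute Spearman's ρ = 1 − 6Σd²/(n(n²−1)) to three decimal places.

-0.357

Ranks of variable 1: 7, 6, 2, 1, 4, 5, 3
Ranks of variable 2: 4, 2, 7, 5, 1, 6, 3
d = r₁ − r₂: 3, 4, -5, -4, 3, -1, 0
d²: 9, 16, 25, 16, 9, 1, 0; Σd² = 76
ρ = 1 − 6·76/(7·48) = 1 − 456/336 = -0.357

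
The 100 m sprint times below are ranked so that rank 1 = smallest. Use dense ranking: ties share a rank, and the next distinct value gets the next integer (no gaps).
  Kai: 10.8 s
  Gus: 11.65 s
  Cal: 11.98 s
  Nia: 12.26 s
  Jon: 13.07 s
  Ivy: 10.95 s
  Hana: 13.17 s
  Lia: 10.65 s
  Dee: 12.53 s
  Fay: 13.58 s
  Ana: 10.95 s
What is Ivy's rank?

Sorted (ascending): 10.65, 10.8, 10.95, 10.95, 11.65, 11.98, 12.26, 12.53, 13.07, 13.17, 13.58
The 2 values of 10.95 share dense rank 3.
Remaining distinct values take the next consecutive integers.
Ivy has value 10.95 s → rank 3.

3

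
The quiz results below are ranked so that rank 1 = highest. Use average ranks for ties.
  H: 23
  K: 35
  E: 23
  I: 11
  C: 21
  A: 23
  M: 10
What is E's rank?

Sorted (descending): 35, 23, 23, 23, 21, 11, 10
The 3 values of 23 occupy positions 2–4 → average rank 3.
E has value 23 → rank 3.

3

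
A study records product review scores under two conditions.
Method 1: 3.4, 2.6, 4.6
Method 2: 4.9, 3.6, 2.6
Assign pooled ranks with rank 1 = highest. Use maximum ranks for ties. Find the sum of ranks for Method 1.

12

Sorted (descending): 4.9, 4.6, 3.6, 3.4, 2.6, 2.6
The 2 values of 2.6 occupy positions 5–6 → each gets rank 6.
Method 1 values → pooled ranks: 3.4→4, 2.6→6, 4.6→2
Rank sum = 4 + 6 + 2 = 12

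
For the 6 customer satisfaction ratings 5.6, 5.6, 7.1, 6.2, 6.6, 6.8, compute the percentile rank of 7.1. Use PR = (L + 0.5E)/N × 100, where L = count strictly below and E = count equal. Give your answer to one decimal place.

N = 6.
Strictly below 7.1: 5. Equal to 7.1: 1.
PR = (5 + 0.5·1)/6 × 100 = 91.7

91.7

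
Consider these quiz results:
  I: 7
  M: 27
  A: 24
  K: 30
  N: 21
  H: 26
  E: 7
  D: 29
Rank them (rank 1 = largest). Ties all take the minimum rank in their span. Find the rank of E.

Sorted (descending): 30, 29, 27, 26, 24, 21, 7, 7
The 2 values of 7 occupy positions 7–8 → each gets rank 7.
E has value 7 → rank 7.

7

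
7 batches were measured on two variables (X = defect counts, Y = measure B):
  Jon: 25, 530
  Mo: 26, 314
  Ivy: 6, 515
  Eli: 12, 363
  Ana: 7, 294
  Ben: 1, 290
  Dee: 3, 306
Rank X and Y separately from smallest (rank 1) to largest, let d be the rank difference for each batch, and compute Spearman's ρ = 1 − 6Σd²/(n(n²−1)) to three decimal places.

0.571

Ranks of variable 1: 6, 7, 3, 5, 4, 1, 2
Ranks of variable 2: 7, 4, 6, 5, 2, 1, 3
d = r₁ − r₂: -1, 3, -3, 0, 2, 0, -1
d²: 1, 9, 9, 0, 4, 0, 1; Σd² = 24
ρ = 1 − 6·24/(7·48) = 1 − 144/336 = 0.571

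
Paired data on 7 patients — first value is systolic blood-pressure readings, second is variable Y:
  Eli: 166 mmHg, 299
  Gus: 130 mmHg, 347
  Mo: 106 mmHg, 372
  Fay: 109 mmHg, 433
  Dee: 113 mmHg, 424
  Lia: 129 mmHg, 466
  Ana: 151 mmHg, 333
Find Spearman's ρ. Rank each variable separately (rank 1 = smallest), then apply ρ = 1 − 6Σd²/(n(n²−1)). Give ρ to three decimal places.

-0.679

Ranks of variable 1: 7, 5, 1, 2, 3, 4, 6
Ranks of variable 2: 1, 3, 4, 6, 5, 7, 2
d = r₁ − r₂: 6, 2, -3, -4, -2, -3, 4
d²: 36, 4, 9, 16, 4, 9, 16; Σd² = 94
ρ = 1 − 6·94/(7·48) = 1 − 564/336 = -0.679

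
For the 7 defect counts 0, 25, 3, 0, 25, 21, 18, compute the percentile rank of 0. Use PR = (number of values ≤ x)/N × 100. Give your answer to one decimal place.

28.6

N = 7.
Strictly below 0: 0. Equal to 0: 2.
PR = 2/7 × 100 = 28.6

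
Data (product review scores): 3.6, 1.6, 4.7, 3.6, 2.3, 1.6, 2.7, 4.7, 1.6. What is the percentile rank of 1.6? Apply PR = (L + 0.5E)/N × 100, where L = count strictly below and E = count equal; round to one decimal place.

N = 9.
Strictly below 1.6: 0. Equal to 1.6: 3.
PR = (0 + 0.5·3)/9 × 100 = 16.7

16.7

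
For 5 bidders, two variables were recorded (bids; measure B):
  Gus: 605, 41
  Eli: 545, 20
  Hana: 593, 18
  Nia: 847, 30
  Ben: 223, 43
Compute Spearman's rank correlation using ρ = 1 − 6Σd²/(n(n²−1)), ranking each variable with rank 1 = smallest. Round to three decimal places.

Ranks of variable 1: 4, 2, 3, 5, 1
Ranks of variable 2: 4, 2, 1, 3, 5
d = r₁ − r₂: 0, 0, 2, 2, -4
d²: 0, 0, 4, 4, 16; Σd² = 24
ρ = 1 − 6·24/(5·24) = 1 − 144/120 = -0.200

-0.200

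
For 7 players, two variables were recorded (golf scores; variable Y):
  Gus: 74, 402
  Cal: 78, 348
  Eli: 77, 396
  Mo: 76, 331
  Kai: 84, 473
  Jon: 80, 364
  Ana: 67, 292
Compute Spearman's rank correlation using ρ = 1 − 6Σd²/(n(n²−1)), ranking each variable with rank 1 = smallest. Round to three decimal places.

0.536

Ranks of variable 1: 2, 5, 4, 3, 7, 6, 1
Ranks of variable 2: 6, 3, 5, 2, 7, 4, 1
d = r₁ − r₂: -4, 2, -1, 1, 0, 2, 0
d²: 16, 4, 1, 1, 0, 4, 0; Σd² = 26
ρ = 1 − 6·26/(7·48) = 1 − 156/336 = 0.536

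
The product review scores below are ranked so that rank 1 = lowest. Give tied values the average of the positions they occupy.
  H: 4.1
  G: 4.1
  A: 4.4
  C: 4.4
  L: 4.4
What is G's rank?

Sorted (ascending): 4.1, 4.1, 4.4, 4.4, 4.4
The 2 values of 4.1 occupy positions 1–2 → average rank (1+2)/2 = 1.5.
The 3 values of 4.4 occupy positions 3–5 → average rank 4.
G has value 4.1 → rank 1.5.

1.5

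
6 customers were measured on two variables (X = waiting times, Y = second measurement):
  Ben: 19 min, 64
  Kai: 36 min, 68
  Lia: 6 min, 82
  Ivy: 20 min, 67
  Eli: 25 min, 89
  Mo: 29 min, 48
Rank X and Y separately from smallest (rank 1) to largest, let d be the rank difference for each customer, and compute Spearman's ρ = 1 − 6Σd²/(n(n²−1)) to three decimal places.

-0.143

Ranks of variable 1: 2, 6, 1, 3, 4, 5
Ranks of variable 2: 2, 4, 5, 3, 6, 1
d = r₁ − r₂: 0, 2, -4, 0, -2, 4
d²: 0, 4, 16, 0, 4, 16; Σd² = 40
ρ = 1 − 6·40/(6·35) = 1 − 240/210 = -0.143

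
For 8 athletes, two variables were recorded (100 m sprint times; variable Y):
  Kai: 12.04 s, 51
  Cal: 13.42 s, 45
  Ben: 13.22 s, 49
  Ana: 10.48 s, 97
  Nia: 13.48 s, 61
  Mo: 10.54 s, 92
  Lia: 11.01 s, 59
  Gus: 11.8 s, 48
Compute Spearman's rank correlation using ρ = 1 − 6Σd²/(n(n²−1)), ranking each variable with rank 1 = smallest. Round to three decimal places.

-0.571

Ranks of variable 1: 5, 7, 6, 1, 8, 2, 3, 4
Ranks of variable 2: 4, 1, 3, 8, 6, 7, 5, 2
d = r₁ − r₂: 1, 6, 3, -7, 2, -5, -2, 2
d²: 1, 36, 9, 49, 4, 25, 4, 4; Σd² = 132
ρ = 1 − 6·132/(8·63) = 1 − 792/504 = -0.571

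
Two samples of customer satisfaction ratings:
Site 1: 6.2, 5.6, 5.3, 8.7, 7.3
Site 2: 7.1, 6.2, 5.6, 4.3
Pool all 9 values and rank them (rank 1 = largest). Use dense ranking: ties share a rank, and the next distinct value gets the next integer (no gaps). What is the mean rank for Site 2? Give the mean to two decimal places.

Sorted (descending): 8.7, 7.3, 7.1, 6.2, 6.2, 5.6, 5.6, 5.3, 4.3
The 2 values of 6.2 share dense rank 4.
The 2 values of 5.6 share dense rank 5.
Remaining distinct values take the next consecutive integers.
Site 2 values → pooled ranks: 7.1→3, 6.2→4, 5.6→5, 4.3→7
Mean rank = (3 + 4 + 5 + 7) / 4 = 4.75

4.75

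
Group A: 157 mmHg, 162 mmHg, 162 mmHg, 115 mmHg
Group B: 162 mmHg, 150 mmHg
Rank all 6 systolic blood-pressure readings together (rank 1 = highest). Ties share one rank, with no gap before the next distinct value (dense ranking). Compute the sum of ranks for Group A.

Sorted (descending): 162, 162, 162, 157, 150, 115
The 3 values of 162 share dense rank 1.
Remaining distinct values take the next consecutive integers.
Group A values → pooled ranks: 157→2, 162→1, 162→1, 115→4
Rank sum = 2 + 1 + 1 + 4 = 8

8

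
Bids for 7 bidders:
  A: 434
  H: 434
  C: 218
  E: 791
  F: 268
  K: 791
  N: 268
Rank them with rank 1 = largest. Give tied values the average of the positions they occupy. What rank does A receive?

Sorted (descending): 791, 791, 434, 434, 268, 268, 218
The 2 values of 791 occupy positions 1–2 → average rank (1+2)/2 = 1.5.
The 2 values of 434 occupy positions 3–4 → average rank (3+4)/2 = 3.5.
The 2 values of 268 occupy positions 5–6 → average rank (5+6)/2 = 5.5.
A has value 434 → rank 3.5.

3.5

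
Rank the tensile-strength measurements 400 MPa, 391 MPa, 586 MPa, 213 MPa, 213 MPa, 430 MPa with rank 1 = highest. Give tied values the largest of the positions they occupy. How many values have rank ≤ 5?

Sorted (descending): 586, 430, 400, 391, 213, 213
The 2 values of 213 occupy positions 5–6 → each gets rank 6.
Ranks ≤ 5: {1, 2, 3, 4} → 4 values.

4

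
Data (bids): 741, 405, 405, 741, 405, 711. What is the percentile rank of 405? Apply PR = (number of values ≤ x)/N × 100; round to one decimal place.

N = 6.
Strictly below 405: 0. Equal to 405: 3.
PR = 3/6 × 100 = 50.0

50.0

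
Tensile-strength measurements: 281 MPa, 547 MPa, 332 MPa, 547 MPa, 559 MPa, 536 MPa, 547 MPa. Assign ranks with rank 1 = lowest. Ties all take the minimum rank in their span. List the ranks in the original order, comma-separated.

Sorted (ascending): 281, 332, 536, 547, 547, 547, 559
The 3 values of 547 occupy positions 4–6 → each gets rank 4.

1, 4, 2, 4, 7, 3, 4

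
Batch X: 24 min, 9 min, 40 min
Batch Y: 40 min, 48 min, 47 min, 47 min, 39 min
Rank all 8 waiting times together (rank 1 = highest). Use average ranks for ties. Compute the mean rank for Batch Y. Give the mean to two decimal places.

3.30

Sorted (descending): 48, 47, 47, 40, 40, 39, 24, 9
The 2 values of 47 occupy positions 2–3 → average rank (2+3)/2 = 2.5.
The 2 values of 40 occupy positions 4–5 → average rank (4+5)/2 = 4.5.
Batch Y values → pooled ranks: 40→4.5, 48→1, 47→2.5, 47→2.5, 39→6
Mean rank = (4.5 + 1 + 2.5 + 2.5 + 6) / 5 = 3.30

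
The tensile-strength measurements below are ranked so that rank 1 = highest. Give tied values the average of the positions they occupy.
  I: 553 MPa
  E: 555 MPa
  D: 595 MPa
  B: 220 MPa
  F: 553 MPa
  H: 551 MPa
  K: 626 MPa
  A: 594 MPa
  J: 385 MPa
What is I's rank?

Sorted (descending): 626, 595, 594, 555, 553, 553, 551, 385, 220
The 2 values of 553 occupy positions 5–6 → average rank (5+6)/2 = 5.5.
I has value 553 MPa → rank 5.5.

5.5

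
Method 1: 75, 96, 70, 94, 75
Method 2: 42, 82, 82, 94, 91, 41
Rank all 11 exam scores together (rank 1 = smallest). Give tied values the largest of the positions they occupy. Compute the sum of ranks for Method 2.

Sorted (ascending): 41, 42, 70, 75, 75, 82, 82, 91, 94, 94, 96
The 2 values of 75 occupy positions 4–5 → each gets rank 5.
The 2 values of 82 occupy positions 6–7 → each gets rank 7.
The 2 values of 94 occupy positions 9–10 → each gets rank 10.
Method 2 values → pooled ranks: 42→2, 82→7, 82→7, 94→10, 91→8, 41→1
Rank sum = 2 + 7 + 7 + 10 + 8 + 1 = 35

35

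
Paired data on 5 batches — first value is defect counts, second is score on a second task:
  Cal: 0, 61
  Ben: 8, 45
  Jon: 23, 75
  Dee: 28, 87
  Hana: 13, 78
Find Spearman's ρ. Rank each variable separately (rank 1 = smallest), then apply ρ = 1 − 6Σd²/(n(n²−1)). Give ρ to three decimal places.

0.800

Ranks of variable 1: 1, 2, 4, 5, 3
Ranks of variable 2: 2, 1, 3, 5, 4
d = r₁ − r₂: -1, 1, 1, 0, -1
d²: 1, 1, 1, 0, 1; Σd² = 4
ρ = 1 − 6·4/(5·24) = 1 − 24/120 = 0.800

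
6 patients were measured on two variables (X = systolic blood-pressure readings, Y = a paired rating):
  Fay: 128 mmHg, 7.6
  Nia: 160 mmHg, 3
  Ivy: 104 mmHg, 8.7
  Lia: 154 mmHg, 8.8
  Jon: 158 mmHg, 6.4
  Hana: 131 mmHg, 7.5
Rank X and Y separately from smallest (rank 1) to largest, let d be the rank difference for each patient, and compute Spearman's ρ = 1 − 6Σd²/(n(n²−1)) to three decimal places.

-0.657

Ranks of variable 1: 2, 6, 1, 4, 5, 3
Ranks of variable 2: 4, 1, 5, 6, 2, 3
d = r₁ − r₂: -2, 5, -4, -2, 3, 0
d²: 4, 25, 16, 4, 9, 0; Σd² = 58
ρ = 1 − 6·58/(6·35) = 1 − 348/210 = -0.657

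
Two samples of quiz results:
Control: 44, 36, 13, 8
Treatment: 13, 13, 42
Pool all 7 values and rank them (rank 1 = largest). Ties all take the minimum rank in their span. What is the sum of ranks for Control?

Sorted (descending): 44, 42, 36, 13, 13, 13, 8
The 3 values of 13 occupy positions 4–6 → each gets rank 4.
Control values → pooled ranks: 44→1, 36→3, 13→4, 8→7
Rank sum = 1 + 3 + 4 + 7 = 15

15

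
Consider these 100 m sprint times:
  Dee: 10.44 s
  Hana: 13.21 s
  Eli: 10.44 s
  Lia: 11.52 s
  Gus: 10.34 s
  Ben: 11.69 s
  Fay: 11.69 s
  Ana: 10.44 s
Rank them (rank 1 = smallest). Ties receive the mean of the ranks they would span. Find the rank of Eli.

3

Sorted (ascending): 10.34, 10.44, 10.44, 10.44, 11.52, 11.69, 11.69, 13.21
The 3 values of 10.44 occupy positions 2–4 → average rank 3.
The 2 values of 11.69 occupy positions 6–7 → average rank (6+7)/2 = 6.5.
Eli has value 10.44 s → rank 3.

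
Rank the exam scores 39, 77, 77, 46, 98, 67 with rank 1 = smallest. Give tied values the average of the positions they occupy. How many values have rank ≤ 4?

3

Sorted (ascending): 39, 46, 67, 77, 77, 98
The 2 values of 77 occupy positions 4–5 → average rank (4+5)/2 = 4.5.
Ranks ≤ 4: {1, 2, 3} → 3 values.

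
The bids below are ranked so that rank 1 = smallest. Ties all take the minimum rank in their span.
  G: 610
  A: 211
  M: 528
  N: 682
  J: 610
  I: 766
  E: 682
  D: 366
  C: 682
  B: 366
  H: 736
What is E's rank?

Sorted (ascending): 211, 366, 366, 528, 610, 610, 682, 682, 682, 736, 766
The 2 values of 366 occupy positions 2–3 → each gets rank 2.
The 2 values of 610 occupy positions 5–6 → each gets rank 5.
The 3 values of 682 occupy positions 7–9 → each gets rank 7.
E has value 682 → rank 7.

7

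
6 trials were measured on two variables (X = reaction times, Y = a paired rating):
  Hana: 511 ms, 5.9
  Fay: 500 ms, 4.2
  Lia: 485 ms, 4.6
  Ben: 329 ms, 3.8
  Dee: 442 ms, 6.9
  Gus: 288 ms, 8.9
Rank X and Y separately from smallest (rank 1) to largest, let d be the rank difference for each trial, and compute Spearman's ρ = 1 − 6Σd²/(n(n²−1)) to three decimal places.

-0.257

Ranks of variable 1: 6, 5, 4, 2, 3, 1
Ranks of variable 2: 4, 2, 3, 1, 5, 6
d = r₁ − r₂: 2, 3, 1, 1, -2, -5
d²: 4, 9, 1, 1, 4, 25; Σd² = 44
ρ = 1 − 6·44/(6·35) = 1 − 264/210 = -0.257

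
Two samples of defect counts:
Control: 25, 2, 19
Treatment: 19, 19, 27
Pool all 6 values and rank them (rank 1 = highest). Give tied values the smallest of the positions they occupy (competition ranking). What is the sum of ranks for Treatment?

Sorted (descending): 27, 25, 19, 19, 19, 2
The 3 values of 19 occupy positions 3–5 → each gets rank 3.
Treatment values → pooled ranks: 19→3, 19→3, 27→1
Rank sum = 3 + 3 + 1 = 7

7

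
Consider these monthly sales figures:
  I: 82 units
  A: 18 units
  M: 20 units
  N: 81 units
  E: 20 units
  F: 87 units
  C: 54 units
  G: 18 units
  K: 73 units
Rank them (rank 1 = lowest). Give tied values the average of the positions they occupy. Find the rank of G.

1.5

Sorted (ascending): 18, 18, 20, 20, 54, 73, 81, 82, 87
The 2 values of 18 occupy positions 1–2 → average rank (1+2)/2 = 1.5.
The 2 values of 20 occupy positions 3–4 → average rank (3+4)/2 = 3.5.
G has value 18 units → rank 1.5.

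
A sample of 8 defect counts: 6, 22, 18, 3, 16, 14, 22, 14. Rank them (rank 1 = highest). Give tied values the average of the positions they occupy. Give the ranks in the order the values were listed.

Sorted (descending): 22, 22, 18, 16, 14, 14, 6, 3
The 2 values of 22 occupy positions 1–2 → average rank (1+2)/2 = 1.5.
The 2 values of 14 occupy positions 5–6 → average rank (5+6)/2 = 5.5.

7, 1.5, 3, 8, 4, 5.5, 1.5, 5.5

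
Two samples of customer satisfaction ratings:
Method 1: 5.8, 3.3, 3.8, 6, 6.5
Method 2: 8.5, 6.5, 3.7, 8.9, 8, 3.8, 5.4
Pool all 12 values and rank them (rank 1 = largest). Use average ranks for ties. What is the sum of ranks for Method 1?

Sorted (descending): 8.9, 8.5, 8, 6.5, 6.5, 6, 5.8, 5.4, 3.8, 3.8, 3.7, 3.3
The 2 values of 6.5 occupy positions 4–5 → average rank (4+5)/2 = 4.5.
The 2 values of 3.8 occupy positions 9–10 → average rank (9+10)/2 = 9.5.
Method 1 values → pooled ranks: 5.8→7, 3.3→12, 3.8→9.5, 6→6, 6.5→4.5
Rank sum = 7 + 12 + 9.5 + 6 + 4.5 = 39

39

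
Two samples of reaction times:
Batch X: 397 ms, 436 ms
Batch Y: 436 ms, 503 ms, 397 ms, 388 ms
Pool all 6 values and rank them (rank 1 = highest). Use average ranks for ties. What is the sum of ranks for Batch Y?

14

Sorted (descending): 503, 436, 436, 397, 397, 388
The 2 values of 436 occupy positions 2–3 → average rank (2+3)/2 = 2.5.
The 2 values of 397 occupy positions 4–5 → average rank (4+5)/2 = 4.5.
Batch Y values → pooled ranks: 436→2.5, 503→1, 397→4.5, 388→6
Rank sum = 2.5 + 1 + 4.5 + 6 = 14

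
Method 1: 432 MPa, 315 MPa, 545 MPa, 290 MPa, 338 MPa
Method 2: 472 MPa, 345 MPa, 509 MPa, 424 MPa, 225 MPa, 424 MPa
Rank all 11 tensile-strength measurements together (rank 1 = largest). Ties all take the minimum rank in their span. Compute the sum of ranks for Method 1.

Sorted (descending): 545, 509, 472, 432, 424, 424, 345, 338, 315, 290, 225
The 2 values of 424 occupy positions 5–6 → each gets rank 5.
Method 1 values → pooled ranks: 432→4, 315→9, 545→1, 290→10, 338→8
Rank sum = 4 + 9 + 1 + 10 + 8 = 32

32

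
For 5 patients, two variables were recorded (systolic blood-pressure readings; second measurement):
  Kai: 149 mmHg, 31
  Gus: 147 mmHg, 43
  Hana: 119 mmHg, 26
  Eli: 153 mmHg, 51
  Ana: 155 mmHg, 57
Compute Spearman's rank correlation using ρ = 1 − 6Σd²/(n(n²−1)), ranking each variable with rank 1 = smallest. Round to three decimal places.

Ranks of variable 1: 3, 2, 1, 4, 5
Ranks of variable 2: 2, 3, 1, 4, 5
d = r₁ − r₂: 1, -1, 0, 0, 0
d²: 1, 1, 0, 0, 0; Σd² = 2
ρ = 1 − 6·2/(5·24) = 1 − 12/120 = 0.900

0.900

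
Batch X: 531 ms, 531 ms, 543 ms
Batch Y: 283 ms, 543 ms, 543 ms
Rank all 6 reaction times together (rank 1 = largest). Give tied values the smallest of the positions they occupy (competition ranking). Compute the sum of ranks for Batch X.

Sorted (descending): 543, 543, 543, 531, 531, 283
The 3 values of 543 occupy positions 1–3 → each gets rank 1.
The 2 values of 531 occupy positions 4–5 → each gets rank 4.
Batch X values → pooled ranks: 531→4, 531→4, 543→1
Rank sum = 4 + 4 + 1 = 9

9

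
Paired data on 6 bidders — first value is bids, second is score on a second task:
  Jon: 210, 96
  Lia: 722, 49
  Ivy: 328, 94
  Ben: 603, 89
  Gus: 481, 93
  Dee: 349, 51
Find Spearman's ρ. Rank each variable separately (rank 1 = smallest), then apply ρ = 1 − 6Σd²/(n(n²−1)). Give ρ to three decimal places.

-0.829

Ranks of variable 1: 1, 6, 2, 5, 4, 3
Ranks of variable 2: 6, 1, 5, 3, 4, 2
d = r₁ − r₂: -5, 5, -3, 2, 0, 1
d²: 25, 25, 9, 4, 0, 1; Σd² = 64
ρ = 1 − 6·64/(6·35) = 1 − 384/210 = -0.829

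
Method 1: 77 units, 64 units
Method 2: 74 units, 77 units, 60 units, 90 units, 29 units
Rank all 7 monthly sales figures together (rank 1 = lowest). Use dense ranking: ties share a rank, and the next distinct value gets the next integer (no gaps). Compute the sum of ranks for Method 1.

Sorted (ascending): 29, 60, 64, 74, 77, 77, 90
The 2 values of 77 share dense rank 5.
Remaining distinct values take the next consecutive integers.
Method 1 values → pooled ranks: 77→5, 64→3
Rank sum = 5 + 3 = 8

8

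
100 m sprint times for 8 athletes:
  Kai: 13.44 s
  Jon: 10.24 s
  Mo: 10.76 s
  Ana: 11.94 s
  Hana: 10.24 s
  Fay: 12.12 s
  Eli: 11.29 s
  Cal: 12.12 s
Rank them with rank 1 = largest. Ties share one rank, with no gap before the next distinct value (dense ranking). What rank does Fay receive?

2

Sorted (descending): 13.44, 12.12, 12.12, 11.94, 11.29, 10.76, 10.24, 10.24
The 2 values of 12.12 share dense rank 2.
The 2 values of 10.24 share dense rank 6.
Remaining distinct values take the next consecutive integers.
Fay has value 12.12 s → rank 2.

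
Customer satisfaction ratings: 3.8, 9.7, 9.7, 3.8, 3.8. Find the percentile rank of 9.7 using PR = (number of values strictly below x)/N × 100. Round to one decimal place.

N = 5.
Strictly below 9.7: 3. Equal to 9.7: 2.
PR = 3/5 × 100 = 60.0

60.0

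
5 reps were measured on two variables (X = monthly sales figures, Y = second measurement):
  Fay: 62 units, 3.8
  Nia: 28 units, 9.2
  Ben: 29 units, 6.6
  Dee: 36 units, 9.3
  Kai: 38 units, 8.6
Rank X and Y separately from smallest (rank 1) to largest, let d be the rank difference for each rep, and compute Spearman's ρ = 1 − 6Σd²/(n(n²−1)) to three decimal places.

Ranks of variable 1: 5, 1, 2, 3, 4
Ranks of variable 2: 1, 4, 2, 5, 3
d = r₁ − r₂: 4, -3, 0, -2, 1
d²: 16, 9, 0, 4, 1; Σd² = 30
ρ = 1 − 6·30/(5·24) = 1 − 180/120 = -0.500

-0.500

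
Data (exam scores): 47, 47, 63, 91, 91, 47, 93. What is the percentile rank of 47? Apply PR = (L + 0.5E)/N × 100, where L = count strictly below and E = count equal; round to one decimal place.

N = 7.
Strictly below 47: 0. Equal to 47: 3.
PR = (0 + 0.5·3)/7 × 100 = 21.4

21.4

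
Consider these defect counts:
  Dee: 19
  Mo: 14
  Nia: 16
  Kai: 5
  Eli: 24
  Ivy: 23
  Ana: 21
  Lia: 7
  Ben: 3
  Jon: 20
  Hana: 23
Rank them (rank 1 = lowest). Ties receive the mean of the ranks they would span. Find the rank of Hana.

9.5

Sorted (ascending): 3, 5, 7, 14, 16, 19, 20, 21, 23, 23, 24
The 2 values of 23 occupy positions 9–10 → average rank (9+10)/2 = 9.5.
Hana has value 23 → rank 9.5.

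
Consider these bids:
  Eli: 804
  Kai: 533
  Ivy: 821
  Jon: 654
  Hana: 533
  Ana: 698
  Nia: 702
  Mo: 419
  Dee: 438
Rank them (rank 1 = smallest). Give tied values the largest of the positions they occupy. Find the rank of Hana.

Sorted (ascending): 419, 438, 533, 533, 654, 698, 702, 804, 821
The 2 values of 533 occupy positions 3–4 → each gets rank 4.
Hana has value 533 → rank 4.

4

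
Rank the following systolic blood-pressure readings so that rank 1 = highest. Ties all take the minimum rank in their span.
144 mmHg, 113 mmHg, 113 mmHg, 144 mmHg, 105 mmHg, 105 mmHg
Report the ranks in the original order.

1, 3, 3, 1, 5, 5

Sorted (descending): 144, 144, 113, 113, 105, 105
The 2 values of 144 occupy positions 1–2 → each gets rank 1.
The 2 values of 113 occupy positions 3–4 → each gets rank 3.
The 2 values of 105 occupy positions 5–6 → each gets rank 5.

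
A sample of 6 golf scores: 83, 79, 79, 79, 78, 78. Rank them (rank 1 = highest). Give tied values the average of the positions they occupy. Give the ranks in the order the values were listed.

Sorted (descending): 83, 79, 79, 79, 78, 78
The 3 values of 79 occupy positions 2–4 → average rank 3.
The 2 values of 78 occupy positions 5–6 → average rank (5+6)/2 = 5.5.

1, 3, 3, 3, 5.5, 5.5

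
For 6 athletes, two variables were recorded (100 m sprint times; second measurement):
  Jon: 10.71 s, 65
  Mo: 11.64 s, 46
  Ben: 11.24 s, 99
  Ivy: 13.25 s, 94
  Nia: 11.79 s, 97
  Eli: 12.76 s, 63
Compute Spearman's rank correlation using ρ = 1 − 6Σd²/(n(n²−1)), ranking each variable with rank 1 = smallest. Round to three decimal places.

Ranks of variable 1: 1, 3, 2, 6, 4, 5
Ranks of variable 2: 3, 1, 6, 4, 5, 2
d = r₁ − r₂: -2, 2, -4, 2, -1, 3
d²: 4, 4, 16, 4, 1, 9; Σd² = 38
ρ = 1 − 6·38/(6·35) = 1 − 228/210 = -0.086

-0.086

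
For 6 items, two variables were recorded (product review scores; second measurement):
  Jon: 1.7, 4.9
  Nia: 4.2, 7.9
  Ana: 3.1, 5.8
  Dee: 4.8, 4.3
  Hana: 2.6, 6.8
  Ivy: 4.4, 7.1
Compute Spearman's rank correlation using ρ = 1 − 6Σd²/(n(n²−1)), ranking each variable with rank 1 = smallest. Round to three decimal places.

0.029

Ranks of variable 1: 1, 4, 3, 6, 2, 5
Ranks of variable 2: 2, 6, 3, 1, 4, 5
d = r₁ − r₂: -1, -2, 0, 5, -2, 0
d²: 1, 4, 0, 25, 4, 0; Σd² = 34
ρ = 1 − 6·34/(6·35) = 1 − 204/210 = 0.029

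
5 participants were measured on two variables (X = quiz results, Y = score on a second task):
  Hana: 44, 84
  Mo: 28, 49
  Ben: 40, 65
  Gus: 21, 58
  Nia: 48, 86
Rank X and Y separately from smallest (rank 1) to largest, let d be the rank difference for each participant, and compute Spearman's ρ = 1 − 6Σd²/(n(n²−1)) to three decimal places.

Ranks of variable 1: 4, 2, 3, 1, 5
Ranks of variable 2: 4, 1, 3, 2, 5
d = r₁ − r₂: 0, 1, 0, -1, 0
d²: 0, 1, 0, 1, 0; Σd² = 2
ρ = 1 − 6·2/(5·24) = 1 − 12/120 = 0.900

0.900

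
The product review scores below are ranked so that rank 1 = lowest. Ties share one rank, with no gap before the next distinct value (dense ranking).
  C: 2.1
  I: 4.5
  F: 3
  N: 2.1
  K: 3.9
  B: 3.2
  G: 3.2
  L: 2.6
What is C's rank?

Sorted (ascending): 2.1, 2.1, 2.6, 3, 3.2, 3.2, 3.9, 4.5
The 2 values of 2.1 share dense rank 1.
The 2 values of 3.2 share dense rank 4.
Remaining distinct values take the next consecutive integers.
C has value 2.1 → rank 1.

1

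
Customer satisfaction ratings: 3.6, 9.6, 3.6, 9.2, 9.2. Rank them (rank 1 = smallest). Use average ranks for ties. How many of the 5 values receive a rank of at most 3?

2

Sorted (ascending): 3.6, 3.6, 9.2, 9.2, 9.6
The 2 values of 3.6 occupy positions 1–2 → average rank (1+2)/2 = 1.5.
The 2 values of 9.2 occupy positions 3–4 → average rank (3+4)/2 = 3.5.
Ranks ≤ 3: {1.5, 1.5} → 2 values.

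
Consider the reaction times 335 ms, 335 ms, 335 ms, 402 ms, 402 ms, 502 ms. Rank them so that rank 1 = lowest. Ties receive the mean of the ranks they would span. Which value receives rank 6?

Sorted (ascending): 335, 335, 335, 402, 402, 502
The 3 values of 335 occupy positions 1–3 → average rank 2.
The 2 values of 402 occupy positions 4–5 → average rank (4+5)/2 = 4.5.
Rank 6 → value 502.

502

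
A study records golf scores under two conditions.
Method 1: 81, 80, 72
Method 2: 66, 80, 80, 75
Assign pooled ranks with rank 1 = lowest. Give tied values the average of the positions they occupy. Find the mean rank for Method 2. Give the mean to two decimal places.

Sorted (ascending): 66, 72, 75, 80, 80, 80, 81
The 3 values of 80 occupy positions 4–6 → average rank 5.
Method 2 values → pooled ranks: 66→1, 80→5, 80→5, 75→3
Mean rank = (1 + 5 + 5 + 3) / 4 = 3.50

3.50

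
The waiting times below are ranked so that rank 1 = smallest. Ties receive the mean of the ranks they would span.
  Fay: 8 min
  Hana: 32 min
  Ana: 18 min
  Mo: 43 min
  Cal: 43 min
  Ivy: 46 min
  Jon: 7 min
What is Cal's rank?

Sorted (ascending): 7, 8, 18, 32, 43, 43, 46
The 2 values of 43 occupy positions 5–6 → average rank (5+6)/2 = 5.5.
Cal has value 43 min → rank 5.5.

5.5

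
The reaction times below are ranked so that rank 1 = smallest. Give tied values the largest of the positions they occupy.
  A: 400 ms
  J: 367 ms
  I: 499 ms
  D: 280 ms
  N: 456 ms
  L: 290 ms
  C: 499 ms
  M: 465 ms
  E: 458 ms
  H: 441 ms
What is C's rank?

Sorted (ascending): 280, 290, 367, 400, 441, 456, 458, 465, 499, 499
The 2 values of 499 occupy positions 9–10 → each gets rank 10.
C has value 499 ms → rank 10.

10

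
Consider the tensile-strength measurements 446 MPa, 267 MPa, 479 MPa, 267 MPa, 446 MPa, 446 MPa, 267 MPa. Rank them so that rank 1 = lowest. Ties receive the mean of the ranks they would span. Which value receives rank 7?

Sorted (ascending): 267, 267, 267, 446, 446, 446, 479
The 3 values of 267 occupy positions 1–3 → average rank 2.
The 3 values of 446 occupy positions 4–6 → average rank 5.
Rank 7 → value 479.

479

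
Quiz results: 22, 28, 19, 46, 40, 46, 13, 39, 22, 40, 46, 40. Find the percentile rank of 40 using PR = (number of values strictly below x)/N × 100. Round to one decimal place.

N = 12.
Strictly below 40: 6. Equal to 40: 3.
PR = 6/12 × 100 = 50.0

50.0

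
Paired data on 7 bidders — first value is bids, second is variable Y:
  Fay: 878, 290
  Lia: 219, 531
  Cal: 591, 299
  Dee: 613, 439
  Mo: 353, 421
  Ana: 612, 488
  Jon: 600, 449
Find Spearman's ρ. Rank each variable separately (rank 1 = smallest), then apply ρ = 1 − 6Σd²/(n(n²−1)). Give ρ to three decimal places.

Ranks of variable 1: 7, 1, 3, 6, 2, 5, 4
Ranks of variable 2: 1, 7, 2, 4, 3, 6, 5
d = r₁ − r₂: 6, -6, 1, 2, -1, -1, -1
d²: 36, 36, 1, 4, 1, 1, 1; Σd² = 80
ρ = 1 − 6·80/(7·48) = 1 − 480/336 = -0.429

-0.429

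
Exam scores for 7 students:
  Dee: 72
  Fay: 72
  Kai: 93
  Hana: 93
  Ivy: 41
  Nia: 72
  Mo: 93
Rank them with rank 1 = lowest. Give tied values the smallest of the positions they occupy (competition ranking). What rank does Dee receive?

Sorted (ascending): 41, 72, 72, 72, 93, 93, 93
The 3 values of 72 occupy positions 2–4 → each gets rank 2.
The 3 values of 93 occupy positions 5–7 → each gets rank 5.
Dee has value 72 → rank 2.

2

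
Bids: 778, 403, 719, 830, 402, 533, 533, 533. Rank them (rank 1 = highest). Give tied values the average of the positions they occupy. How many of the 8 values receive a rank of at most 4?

3

Sorted (descending): 830, 778, 719, 533, 533, 533, 403, 402
The 3 values of 533 occupy positions 4–6 → average rank 5.
Ranks ≤ 4: {1, 2, 3} → 3 values.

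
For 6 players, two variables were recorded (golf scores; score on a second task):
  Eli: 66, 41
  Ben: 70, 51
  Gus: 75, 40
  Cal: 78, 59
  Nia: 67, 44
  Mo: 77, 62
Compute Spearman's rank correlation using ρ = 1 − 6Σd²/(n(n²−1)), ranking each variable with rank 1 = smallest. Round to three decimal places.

Ranks of variable 1: 1, 3, 4, 6, 2, 5
Ranks of variable 2: 2, 4, 1, 5, 3, 6
d = r₁ − r₂: -1, -1, 3, 1, -1, -1
d²: 1, 1, 9, 1, 1, 1; Σd² = 14
ρ = 1 − 6·14/(6·35) = 1 − 84/210 = 0.600

0.600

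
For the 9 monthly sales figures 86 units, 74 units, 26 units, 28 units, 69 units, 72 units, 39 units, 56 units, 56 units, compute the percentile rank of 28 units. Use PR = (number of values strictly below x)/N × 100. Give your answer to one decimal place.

11.1

N = 9.
Strictly below 28: 1. Equal to 28: 1.
PR = 1/9 × 100 = 11.1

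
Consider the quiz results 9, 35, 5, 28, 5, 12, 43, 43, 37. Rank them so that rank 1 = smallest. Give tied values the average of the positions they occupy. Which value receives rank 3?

9

Sorted (ascending): 5, 5, 9, 12, 28, 35, 37, 43, 43
The 2 values of 5 occupy positions 1–2 → average rank (1+2)/2 = 1.5.
The 2 values of 43 occupy positions 8–9 → average rank (8+9)/2 = 8.5.
Rank 3 → value 9.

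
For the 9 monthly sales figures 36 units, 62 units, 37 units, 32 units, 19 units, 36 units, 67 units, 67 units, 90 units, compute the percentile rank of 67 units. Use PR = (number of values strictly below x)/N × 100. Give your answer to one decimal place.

N = 9.
Strictly below 67: 6. Equal to 67: 2.
PR = 6/9 × 100 = 66.7

66.7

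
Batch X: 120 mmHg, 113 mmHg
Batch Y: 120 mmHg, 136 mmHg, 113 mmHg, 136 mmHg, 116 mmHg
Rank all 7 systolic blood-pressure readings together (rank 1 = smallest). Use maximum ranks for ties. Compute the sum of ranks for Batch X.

7

Sorted (ascending): 113, 113, 116, 120, 120, 136, 136
The 2 values of 113 occupy positions 1–2 → each gets rank 2.
The 2 values of 120 occupy positions 4–5 → each gets rank 5.
The 2 values of 136 occupy positions 6–7 → each gets rank 7.
Batch X values → pooled ranks: 120→5, 113→2
Rank sum = 5 + 2 = 7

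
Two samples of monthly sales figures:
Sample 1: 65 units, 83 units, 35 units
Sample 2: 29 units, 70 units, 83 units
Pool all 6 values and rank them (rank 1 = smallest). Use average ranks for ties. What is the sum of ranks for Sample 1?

10.5

Sorted (ascending): 29, 35, 65, 70, 83, 83
The 2 values of 83 occupy positions 5–6 → average rank (5+6)/2 = 5.5.
Sample 1 values → pooled ranks: 65→3, 83→5.5, 35→2
Rank sum = 3 + 5.5 + 2 = 10.5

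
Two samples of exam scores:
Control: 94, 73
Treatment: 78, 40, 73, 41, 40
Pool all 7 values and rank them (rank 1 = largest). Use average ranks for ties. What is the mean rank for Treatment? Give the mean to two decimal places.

Sorted (descending): 94, 78, 73, 73, 41, 40, 40
The 2 values of 73 occupy positions 3–4 → average rank (3+4)/2 = 3.5.
The 2 values of 40 occupy positions 6–7 → average rank (6+7)/2 = 6.5.
Treatment values → pooled ranks: 78→2, 40→6.5, 73→3.5, 41→5, 40→6.5
Mean rank = (2 + 6.5 + 3.5 + 5 + 6.5) / 5 = 4.70

4.70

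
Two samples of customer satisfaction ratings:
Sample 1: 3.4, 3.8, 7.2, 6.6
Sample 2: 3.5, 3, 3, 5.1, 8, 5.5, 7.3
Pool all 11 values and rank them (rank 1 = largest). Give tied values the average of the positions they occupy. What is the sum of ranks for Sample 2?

43

Sorted (descending): 8, 7.3, 7.2, 6.6, 5.5, 5.1, 3.8, 3.5, 3.4, 3, 3
The 2 values of 3 occupy positions 10–11 → average rank (10+11)/2 = 10.5.
Sample 2 values → pooled ranks: 3.5→8, 3→10.5, 3→10.5, 5.1→6, 8→1, 5.5→5, 7.3→2
Rank sum = 8 + 10.5 + 10.5 + 6 + 1 + 5 + 2 = 43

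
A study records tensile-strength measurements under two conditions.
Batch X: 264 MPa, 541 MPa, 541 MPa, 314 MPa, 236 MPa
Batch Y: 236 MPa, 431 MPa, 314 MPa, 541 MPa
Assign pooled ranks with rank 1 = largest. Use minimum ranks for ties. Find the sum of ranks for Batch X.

22

Sorted (descending): 541, 541, 541, 431, 314, 314, 264, 236, 236
The 3 values of 541 occupy positions 1–3 → each gets rank 1.
The 2 values of 314 occupy positions 5–6 → each gets rank 5.
The 2 values of 236 occupy positions 8–9 → each gets rank 8.
Batch X values → pooled ranks: 264→7, 541→1, 541→1, 314→5, 236→8
Rank sum = 7 + 1 + 1 + 5 + 8 = 22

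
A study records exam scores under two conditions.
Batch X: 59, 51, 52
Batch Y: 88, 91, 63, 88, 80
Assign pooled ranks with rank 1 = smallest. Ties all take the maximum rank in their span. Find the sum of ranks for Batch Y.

Sorted (ascending): 51, 52, 59, 63, 80, 88, 88, 91
The 2 values of 88 occupy positions 6–7 → each gets rank 7.
Batch Y values → pooled ranks: 88→7, 91→8, 63→4, 88→7, 80→5
Rank sum = 7 + 8 + 4 + 7 + 5 = 31

31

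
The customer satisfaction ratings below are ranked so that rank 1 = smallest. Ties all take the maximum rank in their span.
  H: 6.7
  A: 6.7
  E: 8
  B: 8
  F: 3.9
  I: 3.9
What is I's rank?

2

Sorted (ascending): 3.9, 3.9, 6.7, 6.7, 8, 8
The 2 values of 3.9 occupy positions 1–2 → each gets rank 2.
The 2 values of 6.7 occupy positions 3–4 → each gets rank 4.
The 2 values of 8 occupy positions 5–6 → each gets rank 6.
I has value 3.9 → rank 2.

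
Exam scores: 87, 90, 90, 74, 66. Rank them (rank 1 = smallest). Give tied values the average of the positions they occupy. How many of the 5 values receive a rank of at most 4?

Sorted (ascending): 66, 74, 87, 90, 90
The 2 values of 90 occupy positions 4–5 → average rank (4+5)/2 = 4.5.
Ranks ≤ 4: {1, 2, 3} → 3 values.

3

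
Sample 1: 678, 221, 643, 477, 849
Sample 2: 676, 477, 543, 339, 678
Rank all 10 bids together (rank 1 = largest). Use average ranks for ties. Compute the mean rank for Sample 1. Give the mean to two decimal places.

Sorted (descending): 849, 678, 678, 676, 643, 543, 477, 477, 339, 221
The 2 values of 678 occupy positions 2–3 → average rank (2+3)/2 = 2.5.
The 2 values of 477 occupy positions 7–8 → average rank (7+8)/2 = 7.5.
Sample 1 values → pooled ranks: 678→2.5, 221→10, 643→5, 477→7.5, 849→1
Mean rank = (2.5 + 10 + 5 + 7.5 + 1) / 5 = 5.20

5.20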